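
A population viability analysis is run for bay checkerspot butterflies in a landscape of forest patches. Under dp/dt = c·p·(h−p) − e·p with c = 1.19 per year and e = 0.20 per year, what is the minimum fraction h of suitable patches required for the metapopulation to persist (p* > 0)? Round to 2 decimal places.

p* = h − e/c is positive only when h > e/c.
h_min = e/c = 0.20/1.19 = 0.1681.

0.17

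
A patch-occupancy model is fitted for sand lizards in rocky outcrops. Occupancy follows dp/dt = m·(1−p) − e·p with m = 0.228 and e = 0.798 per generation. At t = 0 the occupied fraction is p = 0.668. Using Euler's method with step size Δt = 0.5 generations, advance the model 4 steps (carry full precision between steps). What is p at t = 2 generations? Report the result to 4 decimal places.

Update rule: p ← p + [m·(1−p) − e·p]·Δt with Δt = 0.5.
p: 0.66800 → 0.43932  (Δp = -0.22868)
p: 0.43932 → 0.32795  (Δp = -0.11137)
p: 0.32795 → 0.27371  (Δp = -0.05424)
p: 0.27371 → 0.24730  (Δp = -0.02641)

0.2473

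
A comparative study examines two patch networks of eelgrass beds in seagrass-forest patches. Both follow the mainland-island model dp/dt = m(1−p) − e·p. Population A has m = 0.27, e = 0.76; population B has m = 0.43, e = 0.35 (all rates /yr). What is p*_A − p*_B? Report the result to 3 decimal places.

-0.289

A: p*_A = m/(m+e) = 0.27/1.0300 = 0.2621.
B: p*_B = 0.43/0.7800 = 0.5513.
p*_A − p*_B = 0.2621 − 0.5513 = -0.2891.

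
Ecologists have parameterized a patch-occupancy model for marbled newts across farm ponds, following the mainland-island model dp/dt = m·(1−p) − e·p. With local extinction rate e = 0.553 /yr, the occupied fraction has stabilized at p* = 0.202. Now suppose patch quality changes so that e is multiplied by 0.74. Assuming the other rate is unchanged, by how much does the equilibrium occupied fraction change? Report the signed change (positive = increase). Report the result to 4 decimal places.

Balance m(1−p*) = e·p* gives m = e·p*/(1−p*) = 0.553×0.20200/0.79800 = 0.13998.
New p* = m/(m+e) = 0.13998/(0.13998+0.40922) = 0.25488.
Δp* = 0.25488 − 0.20200 = +0.05288.

0.0529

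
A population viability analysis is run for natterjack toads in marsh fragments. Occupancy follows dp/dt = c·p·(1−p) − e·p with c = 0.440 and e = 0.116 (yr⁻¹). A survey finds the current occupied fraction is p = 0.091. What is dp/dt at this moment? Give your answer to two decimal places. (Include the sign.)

0.03

Colonization term: c·p·(1−p) = 0.440×0.091×0.9090 = 0.03640.
Extinction term: e·p = 0.01056.
dp/dt = 0.03640 − 0.01056 = 0.02584.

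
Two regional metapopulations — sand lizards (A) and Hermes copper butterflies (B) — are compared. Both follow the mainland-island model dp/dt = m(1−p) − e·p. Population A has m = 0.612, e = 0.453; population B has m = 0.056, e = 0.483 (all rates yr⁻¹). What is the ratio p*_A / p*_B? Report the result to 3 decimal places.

5.531

A: p*_A = m/(m+e) = 0.612/1.0650 = 0.5746.
B: p*_B = 0.056/0.5390 = 0.1039.
p*_A / p*_B = 0.5746/0.1039 = 5.5310.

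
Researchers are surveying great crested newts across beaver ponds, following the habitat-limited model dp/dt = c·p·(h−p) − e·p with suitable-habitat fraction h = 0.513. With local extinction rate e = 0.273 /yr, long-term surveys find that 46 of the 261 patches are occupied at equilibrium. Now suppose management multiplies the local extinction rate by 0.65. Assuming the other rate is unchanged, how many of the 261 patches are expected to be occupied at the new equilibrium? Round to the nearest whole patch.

Observed p* = 46/261 = 0.17625.
Balance c(h−p*) = e gives c = e/(0.513 − 0.17625) = 0.273/0.33675 = 0.81069.
New p* = 0.513 − e/c = 0.513 − 0.17745/0.81069 = 0.29411.
Expected occupied = 261 × 0.29411 = 76.76 ≈ 77.

77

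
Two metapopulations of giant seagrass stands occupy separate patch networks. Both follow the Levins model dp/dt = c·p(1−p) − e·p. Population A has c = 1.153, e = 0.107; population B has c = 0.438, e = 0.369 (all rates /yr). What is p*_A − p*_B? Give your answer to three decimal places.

0.750

A: p*_A = 1 − 0.107/1.153 = 0.9072.
B: p*_B = 1 − 0.369/0.438 = 0.1575.
p*_A − p*_B = 0.9072 − 0.1575 = 0.7497.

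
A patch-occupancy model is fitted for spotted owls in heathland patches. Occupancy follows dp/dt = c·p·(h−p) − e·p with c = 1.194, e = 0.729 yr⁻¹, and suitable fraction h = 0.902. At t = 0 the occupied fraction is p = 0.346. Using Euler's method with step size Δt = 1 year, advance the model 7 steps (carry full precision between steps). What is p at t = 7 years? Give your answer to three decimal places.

Update rule: p ← p + [c·p·(h−p) − e·p]·Δt with Δt = 1.
t = 1: p = 0.34600 + (-0.02254) = 0.32346
t = 2: p = 0.32346 + (-0.01236) = 0.31110
t = 3: p = 0.31110 + (-0.00730) = 0.30380
t = 4: p = 0.30380 + (-0.00448) = 0.29932
t = 5: p = 0.29932 + (-0.00281) = 0.29651
t = 6: p = 0.29651 + (-0.00179) = 0.29471
t = 7: p = 0.29471 + (-0.00115) = 0.29356

0.294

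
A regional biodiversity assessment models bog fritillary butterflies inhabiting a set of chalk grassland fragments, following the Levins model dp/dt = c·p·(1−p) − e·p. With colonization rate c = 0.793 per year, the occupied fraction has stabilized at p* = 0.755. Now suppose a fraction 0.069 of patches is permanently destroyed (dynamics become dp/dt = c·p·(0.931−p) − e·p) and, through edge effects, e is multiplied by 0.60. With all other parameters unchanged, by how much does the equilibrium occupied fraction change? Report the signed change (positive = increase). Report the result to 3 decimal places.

0.029

Balance c(1−p*) = e gives e = 0.793×(1 − 0.75500) = 0.19429.
New p* = 0.931 − e/c = 0.931 − 0.11657/0.79300 = 0.78400.
Δp* = 0.78400 − 0.75500 = +0.02900.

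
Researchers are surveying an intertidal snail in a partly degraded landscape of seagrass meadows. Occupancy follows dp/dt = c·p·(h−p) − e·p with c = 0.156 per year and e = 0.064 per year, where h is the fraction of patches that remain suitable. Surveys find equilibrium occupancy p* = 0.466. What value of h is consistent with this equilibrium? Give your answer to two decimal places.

0.88

At equilibrium c(h−p*) = e, so h = p* + e/c.
h = 0.466 + 0.064/0.156 = 0.466 + 0.4103 = 0.8763.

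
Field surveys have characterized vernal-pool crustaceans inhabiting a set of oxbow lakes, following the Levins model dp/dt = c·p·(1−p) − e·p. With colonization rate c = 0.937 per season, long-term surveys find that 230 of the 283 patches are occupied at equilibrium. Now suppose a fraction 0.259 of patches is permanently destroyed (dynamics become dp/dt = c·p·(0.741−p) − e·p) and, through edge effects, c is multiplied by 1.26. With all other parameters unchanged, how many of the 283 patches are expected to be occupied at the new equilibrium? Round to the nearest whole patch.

168

Observed p* = 230/283 = 0.81272.
Balance c(1−p*) = e gives e = 0.937×(1 − 0.81272) = 0.17548.
New p* = 0.741 − e/c = 0.741 − 0.17548/1.18062 = 0.59237.
Expected occupied = 283 × 0.59237 = 167.64 ≈ 168.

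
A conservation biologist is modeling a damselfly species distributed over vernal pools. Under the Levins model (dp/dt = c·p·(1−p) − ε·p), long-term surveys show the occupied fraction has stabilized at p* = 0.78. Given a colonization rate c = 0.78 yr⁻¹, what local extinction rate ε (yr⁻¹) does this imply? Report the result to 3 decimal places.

0.172

At equilibrium c(1−p*) = ε.
ε = 0.78 × (1 − 0.78) = 0.78 × 0.2200 = 0.1716.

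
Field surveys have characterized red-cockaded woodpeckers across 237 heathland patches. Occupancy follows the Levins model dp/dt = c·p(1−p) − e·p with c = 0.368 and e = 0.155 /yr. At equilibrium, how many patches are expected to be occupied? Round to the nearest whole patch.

137

p* = 1 − e/c = 1 − 0.155/0.368 = 0.5788.
Expected occupied patches = N × p* = 237 × 0.5788 = 137.18 ≈ 137.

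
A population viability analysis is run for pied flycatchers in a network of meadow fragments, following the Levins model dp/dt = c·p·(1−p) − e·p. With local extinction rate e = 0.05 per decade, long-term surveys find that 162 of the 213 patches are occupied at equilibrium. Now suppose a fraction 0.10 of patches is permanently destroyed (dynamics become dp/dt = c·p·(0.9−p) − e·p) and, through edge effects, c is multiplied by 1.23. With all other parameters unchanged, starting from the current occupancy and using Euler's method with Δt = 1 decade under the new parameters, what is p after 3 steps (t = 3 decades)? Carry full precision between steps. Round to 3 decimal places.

Observed p* = 162/213 = 0.76056.
Balance c(1−p*) = e gives c = e/(1 − 0.76056) = 0.05/0.23944 = 0.20882.
Starting from p₀ = 0.76056; update p ← p + (dp/dt)·Δt with the new parameters.
  1  |  dp/dt·Δt = -0.010789  |  p_1 = 0.749775
  2  |  dp/dt·Δt = -0.008558  |  p_2 = 0.741217
  3  |  dp/dt·Δt = -0.006831  |  p_3 = 0.734385

0.734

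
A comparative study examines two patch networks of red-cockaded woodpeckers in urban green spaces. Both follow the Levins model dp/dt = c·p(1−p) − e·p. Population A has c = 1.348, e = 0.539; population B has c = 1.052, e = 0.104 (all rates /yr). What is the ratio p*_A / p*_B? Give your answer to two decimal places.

0.67

A: p*_A = 1 − 0.539/1.348 = 0.6001.
B: p*_B = 1 − 0.104/1.052 = 0.9011.
p*_A / p*_B = 0.6001/0.9011 = 0.6660.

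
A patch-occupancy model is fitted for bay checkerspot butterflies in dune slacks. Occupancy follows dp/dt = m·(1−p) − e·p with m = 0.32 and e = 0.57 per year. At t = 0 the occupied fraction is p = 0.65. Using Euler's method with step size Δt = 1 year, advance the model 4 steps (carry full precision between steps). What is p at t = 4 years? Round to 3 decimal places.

0.360

Update rule: p ← p + [m·(1−p) − e·p]·Δt with Δt = 1.
step 1: Δp = -0.25850, p = 0.39150
step 2: Δp = -0.02843, p = 0.36307
step 3: Δp = -0.00313, p = 0.35994
step 4: Δp = -0.00034, p = 0.35959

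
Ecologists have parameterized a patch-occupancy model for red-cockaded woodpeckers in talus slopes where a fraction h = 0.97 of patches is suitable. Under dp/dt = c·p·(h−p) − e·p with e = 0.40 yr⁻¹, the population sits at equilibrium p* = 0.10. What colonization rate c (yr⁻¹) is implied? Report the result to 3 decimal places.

At equilibrium c(h−p*) = e, so c = e/(h−p*).
c = 0.40/(0.97 − 0.10) = 0.40/0.8700 = 0.4598.

0.460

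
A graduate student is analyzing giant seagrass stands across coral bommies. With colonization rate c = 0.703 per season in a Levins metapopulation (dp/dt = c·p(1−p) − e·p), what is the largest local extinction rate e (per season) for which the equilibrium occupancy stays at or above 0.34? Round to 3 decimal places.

0.464

1 − e/c ≥ 0.34 ⇒ e ≤ c(1 − 0.34) = 0.703 × 0.6600.
e_max = 0.4640.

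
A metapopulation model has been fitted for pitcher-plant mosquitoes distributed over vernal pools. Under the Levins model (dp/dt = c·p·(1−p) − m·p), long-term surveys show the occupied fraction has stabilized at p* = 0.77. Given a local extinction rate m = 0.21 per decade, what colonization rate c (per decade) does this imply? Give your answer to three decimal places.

At equilibrium c(1−p*) = m, so c = m/(1−p*).
c = 0.21/(1 − 0.77) = 0.21/0.2300 = 0.9130.

0.913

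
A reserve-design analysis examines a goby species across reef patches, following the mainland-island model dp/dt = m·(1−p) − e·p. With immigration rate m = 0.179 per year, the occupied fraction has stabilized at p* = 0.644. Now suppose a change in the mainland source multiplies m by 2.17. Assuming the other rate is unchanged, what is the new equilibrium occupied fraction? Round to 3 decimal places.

0.797

Balance m(1−p*) = e·p* gives e = m(1−p*)/p* = 0.179×0.35600/0.64400 = 0.09895.
New p* = m/(m+e) = 0.38843/(0.38843+0.09895) = 0.79698.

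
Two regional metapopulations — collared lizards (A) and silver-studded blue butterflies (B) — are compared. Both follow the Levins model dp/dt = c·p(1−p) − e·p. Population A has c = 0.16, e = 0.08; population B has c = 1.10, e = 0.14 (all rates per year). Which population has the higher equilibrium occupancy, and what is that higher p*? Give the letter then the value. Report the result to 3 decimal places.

A: p*_A = 1 − 0.08/0.16 = 0.5000.
B: p*_B = 1 − 0.14/1.10 = 0.8727.
B is higher at 0.8727.

B, 0.873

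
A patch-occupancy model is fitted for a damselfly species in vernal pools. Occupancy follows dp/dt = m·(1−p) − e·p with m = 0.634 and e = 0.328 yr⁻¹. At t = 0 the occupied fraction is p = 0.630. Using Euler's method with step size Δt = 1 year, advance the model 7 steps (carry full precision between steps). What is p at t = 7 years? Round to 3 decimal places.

0.659

Update rule: p ← p + [m·(1−p) − e·p]·Δt with Δt = 1.
step 1: Δp = +0.02794, p = 0.65794
step 2: Δp = +0.00106, p = 0.65900
step 3: Δp = +0.00004, p = 0.65904
step 4: Δp = +0.00000, p = 0.65904
step 5: Δp = +0.00000, p = 0.65904
step 6: Δp = +0.00000, p = 0.65904
step 7: Δp = +0.00000, p = 0.65904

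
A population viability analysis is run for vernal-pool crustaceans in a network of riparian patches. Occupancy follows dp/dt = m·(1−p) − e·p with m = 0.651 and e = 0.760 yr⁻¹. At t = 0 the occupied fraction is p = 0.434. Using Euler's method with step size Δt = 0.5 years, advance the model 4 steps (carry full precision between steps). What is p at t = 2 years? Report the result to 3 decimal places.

Update rule: p ← p + [m·(1−p) − e·p]·Δt with Δt = 0.5.
step 1: Δp = +0.01931, p = 0.45331
step 2: Δp = +0.00569, p = 0.45900
step 3: Δp = +0.00168, p = 0.46068
step 4: Δp = +0.00049, p = 0.46117

0.461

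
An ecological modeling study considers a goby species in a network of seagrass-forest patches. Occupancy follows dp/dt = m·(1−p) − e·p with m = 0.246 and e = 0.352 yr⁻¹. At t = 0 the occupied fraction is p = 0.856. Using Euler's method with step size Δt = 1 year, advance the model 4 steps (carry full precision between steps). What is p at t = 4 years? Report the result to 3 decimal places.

0.423

Update rule: p ← p + [m·(1−p) − e·p]·Δt with Δt = 1.
t = 1: p = 0.85600 + (-0.26589) = 0.59011
t = 2: p = 0.59011 + (-0.10689) = 0.48323
t = 3: p = 0.48323 + (-0.04297) = 0.44026
t = 4: p = 0.44026 + (-0.01727) = 0.42298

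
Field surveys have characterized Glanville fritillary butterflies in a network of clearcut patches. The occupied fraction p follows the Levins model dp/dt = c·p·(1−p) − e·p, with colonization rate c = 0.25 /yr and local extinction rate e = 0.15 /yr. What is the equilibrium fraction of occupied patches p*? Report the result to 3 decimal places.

At equilibrium, colonization balances extinction: c·p*·(1−p*) = e·p*.
So p* = 1 − e/c = 1 − 0.15/0.25 = 1 − 0.6000 = 0.4000.

0.400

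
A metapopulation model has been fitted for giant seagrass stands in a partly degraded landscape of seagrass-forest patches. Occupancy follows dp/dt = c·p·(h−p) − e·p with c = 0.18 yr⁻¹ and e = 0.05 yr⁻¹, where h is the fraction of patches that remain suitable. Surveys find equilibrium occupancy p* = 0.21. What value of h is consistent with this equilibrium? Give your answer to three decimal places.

At equilibrium c(h−p*) = e, so h = p* + e/c.
h = 0.21 + 0.05/0.18 = 0.21 + 0.2778 = 0.4878.

0.488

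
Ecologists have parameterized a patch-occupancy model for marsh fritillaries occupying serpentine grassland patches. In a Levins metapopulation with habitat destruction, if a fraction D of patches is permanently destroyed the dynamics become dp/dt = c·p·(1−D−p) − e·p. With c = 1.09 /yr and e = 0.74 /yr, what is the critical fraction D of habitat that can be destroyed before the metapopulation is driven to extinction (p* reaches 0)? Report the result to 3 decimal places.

0.321

The nontrivial equilibrium is p* = (1−D) − e/c; extinction occurs when this hits zero.
So D_crit = 1 − e/c = 1 − 0.74/1.09 = 1 − 0.6789 = 0.3211.
Note this equals the original equilibrium occupancy — the Levins extinction-debt result.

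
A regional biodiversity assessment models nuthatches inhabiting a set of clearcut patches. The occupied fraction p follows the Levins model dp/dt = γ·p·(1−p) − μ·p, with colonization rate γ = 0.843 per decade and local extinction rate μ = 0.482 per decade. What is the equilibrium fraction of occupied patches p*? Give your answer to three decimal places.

0.428

Setting dp/dt = 0 and dividing through by p* gives γ·(1−p*) = μ.
So p* = 1 − μ/γ = 1 − 0.482/0.843 = 1 − 0.5718 = 0.4282.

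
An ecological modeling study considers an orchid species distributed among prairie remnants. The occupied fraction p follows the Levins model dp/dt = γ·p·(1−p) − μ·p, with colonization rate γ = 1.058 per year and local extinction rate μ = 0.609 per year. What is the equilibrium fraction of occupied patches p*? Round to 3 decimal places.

Setting dp/dt = 0 and dividing through by p* gives γ·(1−p*) = μ.
So p* = 1 − μ/γ = 1 − 0.609/1.058 = 1 − 0.5756 = 0.4244.

0.424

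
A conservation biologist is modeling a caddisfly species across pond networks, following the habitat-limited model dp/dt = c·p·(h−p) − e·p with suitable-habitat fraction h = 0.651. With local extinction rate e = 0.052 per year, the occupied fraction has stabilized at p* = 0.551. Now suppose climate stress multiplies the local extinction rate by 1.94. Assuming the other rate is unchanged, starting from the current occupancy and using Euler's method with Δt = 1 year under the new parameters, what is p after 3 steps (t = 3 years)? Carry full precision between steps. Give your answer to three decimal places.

0.493

Balance c(h−p*) = e gives c = e/(0.651 − 0.55100) = 0.052/0.10000 = 0.52000.
Starting from p₀ = 0.55100; update p ← p + (dp/dt)·Δt with the new parameters.
  1  |  dp/dt·Δt = -0.026933  |  p_1 = 0.524067
  2  |  dp/dt·Δt = -0.018277  |  p_2 = 0.505790
  3  |  dp/dt·Δt = -0.012832  |  p_3 = 0.492958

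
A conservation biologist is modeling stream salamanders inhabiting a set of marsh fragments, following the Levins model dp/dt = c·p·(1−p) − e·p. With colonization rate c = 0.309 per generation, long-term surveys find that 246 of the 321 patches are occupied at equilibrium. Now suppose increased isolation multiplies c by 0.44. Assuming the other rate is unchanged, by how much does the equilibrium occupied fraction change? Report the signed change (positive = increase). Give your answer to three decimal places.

-0.297

Observed p* = 246/321 = 0.76636.
Balance c(1−p*) = e gives e = 0.309×(1 − 0.76636) = 0.07219.
New p* = 1 − e/c = 1 − 0.07219/0.13596 = 0.46904.
Δp* = 0.46904 − 0.76636 = -0.29732.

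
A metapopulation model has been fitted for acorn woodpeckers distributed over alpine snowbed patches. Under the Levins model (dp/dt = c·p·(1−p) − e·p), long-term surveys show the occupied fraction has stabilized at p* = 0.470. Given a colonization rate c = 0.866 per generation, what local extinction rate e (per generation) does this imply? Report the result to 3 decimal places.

At equilibrium c(1−p*) = e.
e = 0.866 × (1 − 0.470) = 0.866 × 0.5300 = 0.4590.

0.459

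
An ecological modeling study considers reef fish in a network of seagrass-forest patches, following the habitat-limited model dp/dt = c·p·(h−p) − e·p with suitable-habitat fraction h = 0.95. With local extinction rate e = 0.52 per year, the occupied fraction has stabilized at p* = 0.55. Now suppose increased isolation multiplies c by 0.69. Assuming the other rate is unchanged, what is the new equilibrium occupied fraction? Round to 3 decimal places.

Balance c(h−p*) = e gives c = e/(0.95 − 0.55000) = 0.52/0.40000 = 1.30000.
New p* = 0.95 − e/c = 0.95 − 0.52000/0.89700 = 0.37029.

0.370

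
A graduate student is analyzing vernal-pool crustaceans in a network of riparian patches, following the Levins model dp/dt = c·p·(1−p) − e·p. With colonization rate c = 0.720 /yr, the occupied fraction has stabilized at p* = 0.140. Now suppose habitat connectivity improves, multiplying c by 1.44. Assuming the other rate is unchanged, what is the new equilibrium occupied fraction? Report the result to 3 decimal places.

0.403

Balance c(1−p*) = e gives e = 0.720×(1 − 0.14000) = 0.61920.
New p* = 1 − e/c = 1 − 0.61920/1.03680 = 0.40278.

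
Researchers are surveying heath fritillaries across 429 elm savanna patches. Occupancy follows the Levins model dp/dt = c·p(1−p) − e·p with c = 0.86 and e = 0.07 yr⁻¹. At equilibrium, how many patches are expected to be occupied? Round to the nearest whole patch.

p* = 1 − e/c = 1 − 0.07/0.86 = 0.9186.
Expected occupied patches = N × p* = 429 × 0.9186 = 394.08 ≈ 394.

394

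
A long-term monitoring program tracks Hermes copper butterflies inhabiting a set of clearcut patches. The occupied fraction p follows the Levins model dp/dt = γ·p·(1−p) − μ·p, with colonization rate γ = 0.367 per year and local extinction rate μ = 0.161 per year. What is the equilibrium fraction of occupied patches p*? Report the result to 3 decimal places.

At equilibrium, colonization balances extinction: γ·p*·(1−p*) = μ·p*.
So p* = 1 − μ/γ = 1 − 0.161/0.367 = 1 − 0.4387 = 0.5613.

0.561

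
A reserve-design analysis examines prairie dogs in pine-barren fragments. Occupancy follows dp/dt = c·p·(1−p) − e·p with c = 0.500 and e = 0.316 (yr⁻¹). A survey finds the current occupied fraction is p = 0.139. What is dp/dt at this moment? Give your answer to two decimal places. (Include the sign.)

Colonization term: c·p·(1−p) = 0.500×0.139×0.8610 = 0.05984.
Extinction term: e·p = 0.04392.
dp/dt = 0.05984 − 0.04392 = 0.01592.

0.02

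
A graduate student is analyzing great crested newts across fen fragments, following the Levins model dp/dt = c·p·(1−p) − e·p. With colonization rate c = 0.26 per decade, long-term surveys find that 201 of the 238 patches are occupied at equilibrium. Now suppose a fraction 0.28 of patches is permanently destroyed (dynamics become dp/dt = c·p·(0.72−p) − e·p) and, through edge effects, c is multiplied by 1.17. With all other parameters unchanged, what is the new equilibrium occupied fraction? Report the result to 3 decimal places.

0.587

Observed p* = 201/238 = 0.84454.
Balance c(1−p*) = e gives e = 0.26×(1 − 0.84454) = 0.04042.
New p* = 0.72 − e/c = 0.72 − 0.04042/0.30420 = 0.58713.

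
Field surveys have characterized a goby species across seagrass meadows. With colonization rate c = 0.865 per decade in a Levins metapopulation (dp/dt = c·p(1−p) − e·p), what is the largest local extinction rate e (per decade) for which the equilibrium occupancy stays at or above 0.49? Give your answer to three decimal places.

1 − e/c ≥ 0.49 ⇒ e ≤ c(1 − 0.49) = 0.865 × 0.5100.
e_max = 0.4411.

0.441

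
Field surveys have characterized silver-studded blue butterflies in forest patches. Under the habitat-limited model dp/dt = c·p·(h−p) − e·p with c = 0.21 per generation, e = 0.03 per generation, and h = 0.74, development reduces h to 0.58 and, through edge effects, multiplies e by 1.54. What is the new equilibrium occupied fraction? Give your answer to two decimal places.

0.36

Before: p* = h − e/c = 0.74 − 0.03/0.21 = 0.74 − 0.1429 = 0.5971.
After: c = 0.21, e = 0.0462, h = 0.58; p* = 0.58 − 0.0462/0.21 = 0.3600.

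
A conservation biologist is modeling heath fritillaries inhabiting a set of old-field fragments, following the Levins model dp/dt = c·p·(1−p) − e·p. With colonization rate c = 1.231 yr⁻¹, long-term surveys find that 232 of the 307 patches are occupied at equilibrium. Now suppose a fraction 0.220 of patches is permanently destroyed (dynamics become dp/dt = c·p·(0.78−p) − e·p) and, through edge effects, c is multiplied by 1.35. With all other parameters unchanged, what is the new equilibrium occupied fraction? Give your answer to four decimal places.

0.5990

Observed p* = 232/307 = 0.75570.
Balance c(1−p*) = e gives e = 1.231×(1 − 0.75570) = 0.30073.
New p* = 0.78 − e/c = 0.78 − 0.30073/1.66185 = 0.59904.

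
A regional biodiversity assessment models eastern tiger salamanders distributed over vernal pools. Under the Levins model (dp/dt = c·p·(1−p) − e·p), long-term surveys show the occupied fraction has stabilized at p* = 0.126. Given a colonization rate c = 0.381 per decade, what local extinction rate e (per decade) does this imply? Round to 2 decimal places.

At equilibrium c(1−p*) = e.
e = 0.381 × (1 − 0.126) = 0.381 × 0.8740 = 0.3330.

0.33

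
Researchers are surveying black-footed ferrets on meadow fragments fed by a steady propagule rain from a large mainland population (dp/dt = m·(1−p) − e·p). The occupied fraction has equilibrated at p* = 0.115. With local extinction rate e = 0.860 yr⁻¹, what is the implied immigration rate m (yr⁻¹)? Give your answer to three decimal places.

0.112

At equilibrium m(1−p*) = e·p*, so m = e·p*/(1−p*).
m = 0.860 × 0.115 / 0.8850 = 0.0989/0.8850 = 0.1118.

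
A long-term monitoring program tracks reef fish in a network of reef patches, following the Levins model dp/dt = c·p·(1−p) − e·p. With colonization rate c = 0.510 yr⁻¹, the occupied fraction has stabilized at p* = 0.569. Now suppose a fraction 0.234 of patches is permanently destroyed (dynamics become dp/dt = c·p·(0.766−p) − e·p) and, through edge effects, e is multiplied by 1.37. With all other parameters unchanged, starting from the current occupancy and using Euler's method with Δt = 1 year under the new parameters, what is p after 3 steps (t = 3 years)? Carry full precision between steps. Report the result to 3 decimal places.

0.347

Balance c(1−p*) = e gives e = 0.510×(1 − 0.56900) = 0.21981.
Starting from p₀ = 0.56900; update p ← p + (dp/dt)·Δt with the new parameters.
  1  |  dp/dt·Δt = -0.114181  |  p_1 = 0.454819
  2  |  dp/dt·Δt = -0.064783  |  p_2 = 0.390036
  3  |  dp/dt·Δt = -0.042669  |  p_3 = 0.347367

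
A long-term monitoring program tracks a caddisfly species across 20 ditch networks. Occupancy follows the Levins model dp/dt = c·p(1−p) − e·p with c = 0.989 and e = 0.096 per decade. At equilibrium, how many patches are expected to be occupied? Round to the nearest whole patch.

p* = 1 − e/c = 1 − 0.096/0.989 = 0.9029.
Expected occupied patches = N × p* = 20 × 0.9029 = 18.06 ≈ 18.

18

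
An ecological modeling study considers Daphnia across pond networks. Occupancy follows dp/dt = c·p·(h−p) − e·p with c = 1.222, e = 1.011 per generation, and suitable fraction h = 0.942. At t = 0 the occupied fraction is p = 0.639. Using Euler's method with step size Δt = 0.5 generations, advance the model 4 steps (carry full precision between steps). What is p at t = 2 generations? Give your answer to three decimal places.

Update rule: p ← p + [c·p·(h−p) − e·p]·Δt with Δt = 0.5.
  1  |  dp/dt·Δt = -0.204715  |  p_1 = 0.434285
  2  |  dp/dt·Δt = -0.084810  |  p_2 = 0.349475
  3  |  dp/dt·Δt = -0.050138  |  p_3 = 0.299337
  4  |  dp/dt·Δt = -0.033775  |  p_4 = 0.265562

0.266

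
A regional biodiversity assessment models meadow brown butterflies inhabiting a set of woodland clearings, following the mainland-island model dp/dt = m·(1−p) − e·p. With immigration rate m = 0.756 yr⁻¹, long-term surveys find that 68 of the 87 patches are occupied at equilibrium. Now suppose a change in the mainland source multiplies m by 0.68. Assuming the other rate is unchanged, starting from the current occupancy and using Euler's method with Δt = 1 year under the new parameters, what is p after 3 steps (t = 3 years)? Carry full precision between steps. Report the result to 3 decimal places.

Observed p* = 68/87 = 0.78161.
Balance m(1−p*) = e·p* gives e = m(1−p*)/p* = 0.756×0.21839/0.78161 = 0.21124.
Starting from p₀ = 0.78161; update p ← p + (dp/dt)·Δt with the new parameters.
step 1: Δp = -0.05283, p = 0.72878
step 2: Δp = -0.01451, p = 0.71426
step 3: Δp = -0.00399, p = 0.71028

0.710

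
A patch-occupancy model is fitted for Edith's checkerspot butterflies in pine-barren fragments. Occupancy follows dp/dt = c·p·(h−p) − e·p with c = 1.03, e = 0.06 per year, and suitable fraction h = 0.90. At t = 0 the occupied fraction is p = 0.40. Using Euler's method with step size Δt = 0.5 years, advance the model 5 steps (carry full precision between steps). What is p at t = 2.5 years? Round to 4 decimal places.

Update rule: p ← p + [c·p·(h−p) − e·p]·Δt with Δt = 0.5.
  1  |  dp/dt·Δt = +0.091000  |  p_1 = 0.491000
  2  |  dp/dt·Δt = +0.088692  |  p_2 = 0.579692
  3  |  dp/dt·Δt = +0.078234  |  p_3 = 0.657926
  4  |  dp/dt·Δt = +0.062285  |  p_4 = 0.720211
  5  |  dp/dt·Δt = +0.045079  |  p_5 = 0.765290

0.7653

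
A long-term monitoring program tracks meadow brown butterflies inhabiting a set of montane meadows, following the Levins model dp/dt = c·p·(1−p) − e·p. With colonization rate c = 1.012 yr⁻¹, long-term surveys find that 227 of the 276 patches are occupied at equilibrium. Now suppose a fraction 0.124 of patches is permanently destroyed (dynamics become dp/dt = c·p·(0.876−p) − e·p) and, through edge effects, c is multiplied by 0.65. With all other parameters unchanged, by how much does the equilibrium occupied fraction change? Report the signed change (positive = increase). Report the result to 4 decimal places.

Observed p* = 227/276 = 0.82246.
Balance c(1−p*) = e gives e = 1.012×(1 − 0.82246) = 0.17967.
New p* = 0.876 − e/c = 0.876 − 0.17967/0.65780 = 0.60286.
Δp* = 0.60286 − 0.82246 = -0.21960.

-0.2196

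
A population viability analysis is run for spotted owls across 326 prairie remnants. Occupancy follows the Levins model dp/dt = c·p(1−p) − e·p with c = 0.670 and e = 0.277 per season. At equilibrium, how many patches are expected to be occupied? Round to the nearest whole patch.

p* = 1 − e/c = 1 − 0.277/0.670 = 0.5866.
Expected occupied patches = N × p* = 326 × 0.5866 = 191.22 ≈ 191.

191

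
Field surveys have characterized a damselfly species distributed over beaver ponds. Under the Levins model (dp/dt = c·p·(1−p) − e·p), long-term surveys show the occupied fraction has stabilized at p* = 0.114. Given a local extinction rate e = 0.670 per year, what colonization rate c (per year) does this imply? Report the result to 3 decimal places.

0.756

At equilibrium c(1−p*) = e, so c = e/(1−p*).
c = 0.670/(1 − 0.114) = 0.670/0.8860 = 0.7562.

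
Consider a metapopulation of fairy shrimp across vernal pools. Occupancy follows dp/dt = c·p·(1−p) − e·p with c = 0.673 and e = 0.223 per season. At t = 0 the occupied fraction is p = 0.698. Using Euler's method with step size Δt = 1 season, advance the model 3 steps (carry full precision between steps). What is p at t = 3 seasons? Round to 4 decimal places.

Update rule: p ← p + [c·p·(1−p) − e·p]·Δt with Δt = 1.
t = 1: p = 0.69800 + (-0.01379) = 0.68421
t = 2: p = 0.68421 + (-0.00717) = 0.67704
t = 3: p = 0.67704 + (-0.00383) = 0.67322

0.6732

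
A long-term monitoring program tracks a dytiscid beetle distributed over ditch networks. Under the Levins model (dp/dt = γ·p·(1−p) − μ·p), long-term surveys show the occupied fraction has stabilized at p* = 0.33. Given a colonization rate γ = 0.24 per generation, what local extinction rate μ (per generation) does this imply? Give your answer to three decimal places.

At equilibrium γ(1−p*) = μ.
μ = 0.24 × (1 − 0.33) = 0.24 × 0.6700 = 0.1608.

0.161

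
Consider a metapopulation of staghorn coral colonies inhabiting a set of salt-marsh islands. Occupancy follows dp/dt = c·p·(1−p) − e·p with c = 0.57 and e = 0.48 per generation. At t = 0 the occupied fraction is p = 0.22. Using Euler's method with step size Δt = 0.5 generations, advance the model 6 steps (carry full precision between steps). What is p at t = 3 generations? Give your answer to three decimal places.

0.201

Update rule: p ← p + [c·p·(1−p) − e·p]·Δt with Δt = 0.5.
t = 0.5: p = 0.22000 + (-0.00389) = 0.21611
t = 1: p = 0.21611 + (-0.00359) = 0.21252
t = 1.5: p = 0.21252 + (-0.00331) = 0.20921
t = 2: p = 0.20921 + (-0.00306) = 0.20615
t = 2.5: p = 0.20615 + (-0.00284) = 0.20332
t = 3: p = 0.20332 + (-0.00263) = 0.20069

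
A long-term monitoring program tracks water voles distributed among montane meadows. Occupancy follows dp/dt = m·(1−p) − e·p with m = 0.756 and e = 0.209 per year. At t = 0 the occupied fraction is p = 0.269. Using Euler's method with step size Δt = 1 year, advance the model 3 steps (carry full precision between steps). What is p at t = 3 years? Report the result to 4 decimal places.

0.7834

Update rule: p ← p + [m·(1−p) − e·p]·Δt with Δt = 1.
t = 1: p = 0.26900 + (+0.49641) = 0.76541
t = 2: p = 0.76541 + (+0.01737) = 0.78279
t = 3: p = 0.78279 + (+0.00061) = 0.78340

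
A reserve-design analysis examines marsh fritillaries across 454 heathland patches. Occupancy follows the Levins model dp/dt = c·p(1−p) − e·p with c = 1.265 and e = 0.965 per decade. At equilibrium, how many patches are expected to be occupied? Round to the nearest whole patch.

108

p* = 1 − e/c = 1 − 0.965/1.265 = 0.2372.
Expected occupied patches = N × p* = 454 × 0.2372 = 107.67 ≈ 108.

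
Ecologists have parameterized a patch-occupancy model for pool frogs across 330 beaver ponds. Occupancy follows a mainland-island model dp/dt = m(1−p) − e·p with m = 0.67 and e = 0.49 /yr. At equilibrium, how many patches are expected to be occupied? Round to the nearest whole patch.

191

p* = m/(m+e) = 0.67/1.1600 = 0.5776.
Expected occupied patches = N × p* = 330 × 0.5776 = 190.60 ≈ 191.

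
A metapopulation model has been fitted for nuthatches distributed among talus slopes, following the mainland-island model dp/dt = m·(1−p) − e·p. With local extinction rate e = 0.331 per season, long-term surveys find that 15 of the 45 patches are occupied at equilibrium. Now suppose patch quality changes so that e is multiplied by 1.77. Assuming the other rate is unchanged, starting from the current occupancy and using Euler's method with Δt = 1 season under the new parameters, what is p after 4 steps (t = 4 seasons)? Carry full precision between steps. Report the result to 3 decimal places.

0.221

Observed p* = 15/45 = 0.33333.
Balance m(1−p*) = e·p* gives m = e·p*/(1−p*) = 0.331×0.33333/0.66667 = 0.16550.
Starting from p₀ = 0.33333; update p ← p + (dp/dt)·Δt with the new parameters.
t = 1: p = 0.33333 + (-0.08496) = 0.24838
t = 2: p = 0.24838 + (-0.02112) = 0.22725
t = 3: p = 0.22725 + (-0.00525) = 0.22200
t = 4: p = 0.22200 + (-0.00131) = 0.22070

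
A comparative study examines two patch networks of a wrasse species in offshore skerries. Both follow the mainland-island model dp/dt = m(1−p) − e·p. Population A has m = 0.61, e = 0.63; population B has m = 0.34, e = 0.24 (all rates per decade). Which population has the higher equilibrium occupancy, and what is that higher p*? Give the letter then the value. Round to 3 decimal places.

B, 0.586

A: p*_A = m/(m+e) = 0.61/1.2400 = 0.4919.
B: p*_B = 0.34/0.5800 = 0.5862.
B is higher at 0.5862.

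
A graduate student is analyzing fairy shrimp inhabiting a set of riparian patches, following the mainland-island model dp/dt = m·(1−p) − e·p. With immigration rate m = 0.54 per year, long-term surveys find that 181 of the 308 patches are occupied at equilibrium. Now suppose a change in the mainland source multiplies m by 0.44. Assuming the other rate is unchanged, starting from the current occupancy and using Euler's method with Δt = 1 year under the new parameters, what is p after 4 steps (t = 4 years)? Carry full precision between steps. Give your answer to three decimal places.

0.390

Observed p* = 181/308 = 0.58766.
Balance m(1−p*) = e·p* gives e = m(1−p*)/p* = 0.54×0.41234/0.58766 = 0.37890.
Starting from p₀ = 0.58766; update p ← p + (dp/dt)·Δt with the new parameters.
p: 0.58766 → 0.46297  (Δp = -0.12469)
p: 0.46297 → 0.41515  (Δp = -0.04782)
p: 0.41515 → 0.39681  (Δp = -0.01834)
p: 0.39681 → 0.38978  (Δp = -0.00703)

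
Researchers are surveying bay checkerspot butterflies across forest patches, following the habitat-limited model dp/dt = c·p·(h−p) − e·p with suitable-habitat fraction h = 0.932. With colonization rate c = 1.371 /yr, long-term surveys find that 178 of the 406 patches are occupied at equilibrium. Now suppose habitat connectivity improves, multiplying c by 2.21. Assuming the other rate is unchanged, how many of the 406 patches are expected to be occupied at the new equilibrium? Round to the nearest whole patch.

288

Observed p* = 178/406 = 0.43842.
Balance c(h−p*) = e gives e = 1.371×(0.932 − 0.43842) = 0.67670.
New p* = 0.932 − e/c = 0.932 − 0.67670/3.02991 = 0.70866.
Expected occupied = 406 × 0.70866 = 287.72 ≈ 288.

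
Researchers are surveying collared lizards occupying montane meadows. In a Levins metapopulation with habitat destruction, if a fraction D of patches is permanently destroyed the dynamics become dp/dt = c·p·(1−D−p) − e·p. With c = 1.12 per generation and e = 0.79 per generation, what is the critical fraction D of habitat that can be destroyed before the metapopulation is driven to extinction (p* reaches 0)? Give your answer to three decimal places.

0.295

The nontrivial equilibrium is p* = (1−D) − e/c; extinction occurs when this hits zero.
So D_crit = 1 − e/c = 1 − 0.79/1.12 = 1 − 0.7054 = 0.2946.
This equals the undisturbed p*, a classic result of Lande's extension.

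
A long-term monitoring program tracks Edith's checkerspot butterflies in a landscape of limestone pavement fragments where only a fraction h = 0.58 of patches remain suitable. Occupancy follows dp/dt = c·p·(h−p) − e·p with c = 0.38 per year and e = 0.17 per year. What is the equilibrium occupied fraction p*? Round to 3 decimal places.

Setting dp/dt = 0 and dividing by p* gives c·(h−p*) = e.
So p* = h − e/c = 0.58 − 0.17/0.38 = 0.58 − 0.4474 = 0.1326.

0.133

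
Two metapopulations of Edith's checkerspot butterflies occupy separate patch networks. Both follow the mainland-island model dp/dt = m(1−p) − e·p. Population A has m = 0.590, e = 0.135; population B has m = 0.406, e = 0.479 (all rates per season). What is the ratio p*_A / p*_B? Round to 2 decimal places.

1.77

A: p*_A = m/(m+e) = 0.590/0.7250 = 0.8138.
B: p*_B = 0.406/0.8850 = 0.4588.
p*_A / p*_B = 0.8138/0.4588 = 1.7739.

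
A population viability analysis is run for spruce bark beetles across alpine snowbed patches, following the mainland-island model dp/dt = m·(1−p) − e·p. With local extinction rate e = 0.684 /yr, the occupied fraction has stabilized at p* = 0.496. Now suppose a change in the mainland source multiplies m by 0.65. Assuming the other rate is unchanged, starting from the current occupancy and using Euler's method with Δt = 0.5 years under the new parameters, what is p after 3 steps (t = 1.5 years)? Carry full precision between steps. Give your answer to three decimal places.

Balance m(1−p*) = e·p* gives m = e·p*/(1−p*) = 0.684×0.49600/0.50400 = 0.67314.
Starting from p₀ = 0.49600; update p ← p + (dp/dt)·Δt with the new parameters.
p: 0.49600 → 0.43663  (Δp = -0.05937)
p: 0.43663 → 0.41055  (Δp = -0.02608)
p: 0.41055 → 0.39910  (Δp = -0.01145)

0.399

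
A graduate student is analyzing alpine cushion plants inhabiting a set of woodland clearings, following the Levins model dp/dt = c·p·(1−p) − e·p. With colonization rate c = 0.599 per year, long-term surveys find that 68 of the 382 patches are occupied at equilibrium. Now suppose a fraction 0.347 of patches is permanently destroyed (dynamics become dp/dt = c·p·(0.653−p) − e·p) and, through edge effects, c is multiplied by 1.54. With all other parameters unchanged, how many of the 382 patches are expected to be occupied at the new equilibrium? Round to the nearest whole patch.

Observed p* = 68/382 = 0.17801.
Balance c(1−p*) = e gives e = 0.599×(1 − 0.17801) = 0.49237.
New p* = 0.653 − e/c = 0.653 − 0.49237/0.92246 = 0.11924.
Expected occupied = 382 × 0.11924 = 45.55 ≈ 46.

46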